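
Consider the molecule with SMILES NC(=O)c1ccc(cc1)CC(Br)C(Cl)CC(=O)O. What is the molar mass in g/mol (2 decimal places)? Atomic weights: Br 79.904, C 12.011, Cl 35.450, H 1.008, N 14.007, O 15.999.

First, the molecular formula is C12H13BrClNO3 (counting implicit H from valence).
  Br: 1 × 79.904 = 79.904
  C: 12 × 12.011 = 144.132
  Cl: 1 × 35.450 = 35.450
  H: 13 × 1.008 = 13.104
  N: 1 × 14.007 = 14.007
  O: 3 × 15.999 = 47.997
Sum: 1×79.904 + 12×12.011 + 1×35.450 + 13×1.008 + 1×14.007 + 3×15.999 = 334.594 → 334.59 g/mol.

334.59 g/mol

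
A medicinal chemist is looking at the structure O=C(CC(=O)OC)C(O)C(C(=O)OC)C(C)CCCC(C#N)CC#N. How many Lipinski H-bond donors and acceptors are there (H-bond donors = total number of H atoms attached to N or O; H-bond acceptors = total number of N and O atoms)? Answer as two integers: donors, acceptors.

1, 8

Donors: find every N or O and count the H atoms it carries.
  atom 1 (O): bond orders sum to 2 → 0 H
  atom 5 (O): bond orders sum to 2 → 0 H
  atom 6 (O): bond orders sum to 2 → 0 H
  atom 9 (O): bond orders sum to 1 → 1 H
  atom 12 (O): bond orders sum to 2 → 0 H
  atom 13 (O): bond orders sum to 2 → 0 H
  atom 22 (N): bond orders sum to 3 → 0 H
  atom 25 (N): bond orders sum to 3 → 0 H
Lipinski HBD = 1.
Acceptors: N atoms = 2, O atoms = 6 → HBA = 8.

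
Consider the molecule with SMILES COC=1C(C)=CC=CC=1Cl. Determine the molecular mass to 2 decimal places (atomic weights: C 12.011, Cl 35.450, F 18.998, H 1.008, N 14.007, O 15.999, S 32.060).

First, the molecular formula is C8H9ClO (counting implicit H from valence).
  C: 8 × 12.011 = 96.088
  Cl: 1 × 35.450 = 35.450
  H: 9 × 1.008 = 9.072
  O: 1 × 15.999 = 15.999
Sum: 8×12.011 + 1×35.450 + 9×1.008 + 1×15.999 = 156.609 → 156.61 g/mol.

156.61 g/mol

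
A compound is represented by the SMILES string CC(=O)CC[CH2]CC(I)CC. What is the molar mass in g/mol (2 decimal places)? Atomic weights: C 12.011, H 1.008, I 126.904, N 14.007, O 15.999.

268.14 g/mol

First, the molecular formula is C9H17IO (counting implicit H from valence).
  C: 9 × 12.011 = 108.099
  H: 17 × 1.008 = 17.136
  I: 1 × 126.904 = 126.904
  O: 1 × 15.999 = 15.999
Sum: 9×12.011 + 17×1.008 + 1×126.904 + 1×15.999 = 268.138 → 268.14 g/mol.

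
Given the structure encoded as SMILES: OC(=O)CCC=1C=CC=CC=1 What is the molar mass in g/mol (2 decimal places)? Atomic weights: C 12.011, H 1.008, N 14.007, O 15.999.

First, the molecular formula is C9H10O2 (counting implicit H from valence).
  C: 9 × 12.011 = 108.099
  H: 10 × 1.008 = 10.080
  O: 2 × 15.999 = 31.998
Sum: 9×12.011 + 10×1.008 + 2×15.999 = 150.177 → 150.18 g/mol.

150.18 g/mol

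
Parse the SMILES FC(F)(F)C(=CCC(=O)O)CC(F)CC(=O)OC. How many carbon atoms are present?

10

Count every carbon token in the SMILES (each C, including those in ring-closure positions and inside branches).
Carbon count: 10.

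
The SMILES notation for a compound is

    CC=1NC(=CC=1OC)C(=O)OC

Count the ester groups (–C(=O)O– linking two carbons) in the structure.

The ester motif appears at heavy-atom position 9 in the SMILES.
Other groups present: 1 ether.
Ester count: 1.

1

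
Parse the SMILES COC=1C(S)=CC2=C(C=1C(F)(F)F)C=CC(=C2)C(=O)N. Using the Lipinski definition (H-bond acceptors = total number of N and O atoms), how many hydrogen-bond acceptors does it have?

3

N atoms: 1; O atoms: 2.
Lipinski HBA = 1 + 2 = 3.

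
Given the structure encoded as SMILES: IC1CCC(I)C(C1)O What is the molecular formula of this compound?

Walk through each heavy atom and fill implicit hydrogens from standard valence (C 4, N 3, O 2, S 2, halogen 1):
  atom 1: I (halogen, monovalent) → 0 H
  atom 2: C, bond orders sum to 3 (valence 4) → 1 H
  atom 3: C, bond orders sum to 2 (valence 4) → 2 H
  atom 4: C, bond orders sum to 2 (valence 4) → 2 H
  atom 5: C, bond orders sum to 3 (valence 4) → 1 H
  atom 6: I (halogen, monovalent) → 0 H
  atom 7: C, bond orders sum to 3 (valence 4) → 1 H
  atom 8: C, bond orders sum to 2 (valence 4) → 2 H
  atom 9: O, bond orders sum to 1 (valence 2) → 1 H
Totals → C:6, H:10, I:2, O:1.
In Hill order: C6H10I2O.

C6H10I2O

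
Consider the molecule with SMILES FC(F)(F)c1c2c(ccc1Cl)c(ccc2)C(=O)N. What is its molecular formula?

Walk through each heavy atom and fill implicit hydrogens from standard valence (C 4, N 3, O 2, S 2, halogen 1); for lowercase aromatic atoms, an aromatic c carries 1 H when it has two neighbours and 0 H with three, and aromatic n carries 0 H:
  atom 1: F (halogen, monovalent) → 0 H
  atom 2: C, bond orders sum to 4 (valence 4) → 0 H
  atom 3: F (halogen, monovalent) → 0 H
  atom 4: F (halogen, monovalent) → 0 H
  atom 5: aromatic c, 3 neighbours → 0 H
  atom 6: aromatic c, 3 neighbours → 0 H
  atom 7: aromatic c, 3 neighbours → 0 H
  atom 8: aromatic c, 2 neighbours → 1 H
  atom 9: aromatic c, 2 neighbours → 1 H
  atom 10: aromatic c, 3 neighbours → 0 H
  atom 11: Cl (halogen, monovalent) → 0 H
  atom 12: aromatic c, 3 neighbours → 0 H
  atom 13: aromatic c, 2 neighbours → 1 H
  atom 14: aromatic c, 2 neighbours → 1 H
  atom 15: aromatic c, 2 neighbours → 1 H
  atom 16: C, bond orders sum to 4 (valence 4) → 0 H
  atom 17: O, bond orders sum to 2 (valence 2) → 0 H
  atom 18: N, bond orders sum to 1 (valence 3) → 2 H
Totals → C:12, H:7, Cl:1, F:3, N:1, O:1.

C12H7ClF3NO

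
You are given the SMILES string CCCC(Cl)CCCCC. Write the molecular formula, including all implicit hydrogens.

Walk through each heavy atom and fill implicit hydrogens from standard valence (C 4, N 3, O 2, S 2, halogen 1):
  atom 1: C, bond orders sum to 1 (valence 4) → 3 H
  atom 2: C, bond orders sum to 2 (valence 4) → 2 H
  atom 3: C, bond orders sum to 2 (valence 4) → 2 H
  atom 4: C, bond orders sum to 3 (valence 4) → 1 H
  atom 5: Cl (halogen, monovalent) → 0 H
  atom 6: C, bond orders sum to 2 (valence 4) → 2 H
  atom 7: C, bond orders sum to 2 (valence 4) → 2 H
  atom 8: C, bond orders sum to 2 (valence 4) → 2 H
  atom 9: C, bond orders sum to 2 (valence 4) → 2 H
  atom 10: C, bond orders sum to 1 (valence 4) → 3 H
Totals → C:9, H:19, Cl:1.

C9H19Cl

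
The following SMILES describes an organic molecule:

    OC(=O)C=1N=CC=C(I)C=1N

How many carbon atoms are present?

Count every carbon token in the SMILES (each C, including those in ring-closure positions and inside branches).
Carbon count: 6.

6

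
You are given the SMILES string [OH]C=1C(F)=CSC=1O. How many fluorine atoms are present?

1

Scan the SMILES for F atoms (remember two-letter symbols like Cl and Br are single atoms).
Fluorine count: 1.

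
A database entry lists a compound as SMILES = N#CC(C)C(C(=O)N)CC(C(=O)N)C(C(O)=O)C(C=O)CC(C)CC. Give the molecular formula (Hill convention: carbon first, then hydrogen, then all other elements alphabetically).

C17H27N3O5

Walk through each heavy atom and fill implicit hydrogens from standard valence (C 4, N 3, O 2, S 2, halogen 1):
  atom 1: N, bond orders sum to 3 (valence 3) → 0 H
  atom 2: C, bond orders sum to 4 (valence 4) → 0 H
  atom 3: C, bond orders sum to 3 (valence 4) → 1 H
  atom 4: C, bond orders sum to 1 (valence 4) → 3 H
  atom 5: C, bond orders sum to 3 (valence 4) → 1 H
  atom 6: C, bond orders sum to 4 (valence 4) → 0 H
  atom 7: O, bond orders sum to 2 (valence 2) → 0 H
  atom 8: N, bond orders sum to 1 (valence 3) → 2 H
  atom 9: C, bond orders sum to 2 (valence 4) → 2 H
  atom 10: C, bond orders sum to 3 (valence 4) → 1 H
  atom 11: C, bond orders sum to 4 (valence 4) → 0 H
  atom 12: O, bond orders sum to 2 (valence 2) → 0 H
  atom 13: N, bond orders sum to 1 (valence 3) → 2 H
  atom 14: C, bond orders sum to 3 (valence 4) → 1 H
  atom 15: C, bond orders sum to 4 (valence 4) → 0 H
  atom 16: O, bond orders sum to 1 (valence 2) → 1 H
  atom 17: O, bond orders sum to 2 (valence 2) → 0 H
  atom 18: C, bond orders sum to 3 (valence 4) → 1 H
  atom 19: C, bond orders sum to 3 (valence 4) → 1 H
  atom 20: O, bond orders sum to 2 (valence 2) → 0 H
  atom 21: C, bond orders sum to 2 (valence 4) → 2 H
  atom 22: C, bond orders sum to 3 (valence 4) → 1 H
  atom 23: C, bond orders sum to 1 (valence 4) → 3 H
  atom 24: C, bond orders sum to 2 (valence 4) → 2 H
  atom 25: C, bond orders sum to 1 (valence 4) → 3 H
Totals → C:17, H:27, N:3, O:5.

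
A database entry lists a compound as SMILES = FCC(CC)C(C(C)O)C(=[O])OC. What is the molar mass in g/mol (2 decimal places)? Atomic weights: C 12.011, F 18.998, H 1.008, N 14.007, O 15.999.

192.23 g/mol

First, the molecular formula is C9H17FO3 (counting implicit H from valence).
  C: 9 × 12.011 = 108.099
  F: 1 × 18.998 = 18.998
  H: 17 × 1.008 = 17.136
  O: 3 × 15.999 = 47.997
Sum: 9×12.011 + 1×18.998 + 17×1.008 + 3×15.999 = 192.230 → 192.23 g/mol.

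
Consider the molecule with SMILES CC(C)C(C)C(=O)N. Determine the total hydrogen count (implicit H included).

13

Walk through each heavy atom and fill implicit hydrogens from standard valence (C 4, N 3, O 2, S 2, halogen 1):
  atom 1: C, bond orders sum to 1 (valence 4) → 3 H
  atom 2: C, bond orders sum to 3 (valence 4) → 1 H
  atom 3: C, bond orders sum to 1 (valence 4) → 3 H
  atom 4: C, bond orders sum to 3 (valence 4) → 1 H
  atom 5: C, bond orders sum to 1 (valence 4) → 3 H
  atom 6: C, bond orders sum to 4 (valence 4) → 0 H
  atom 7: O, bond orders sum to 2 (valence 2) → 0 H
  atom 8: N, bond orders sum to 1 (valence 3) → 2 H
Total hydrogens: 13.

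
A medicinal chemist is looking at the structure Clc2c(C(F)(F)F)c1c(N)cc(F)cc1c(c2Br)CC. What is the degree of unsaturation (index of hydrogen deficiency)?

Molecular formula: C13H9BrClF4N.
DoU = (2C + 2 + N − H − X) / 2, where X is the halogen count and O/S are ignored.
    = (2·13 + 2 + 1 − 9 − 6) / 2 = 14 / 2 = 7.

7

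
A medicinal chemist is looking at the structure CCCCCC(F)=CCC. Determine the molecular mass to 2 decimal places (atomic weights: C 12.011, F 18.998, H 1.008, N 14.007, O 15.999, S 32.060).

First, the molecular formula is C9H17F (counting implicit H from valence).
  C: 9 × 12.011 = 108.099
  F: 1 × 18.998 = 18.998
  H: 17 × 1.008 = 17.136
Sum: 9×12.011 + 1×18.998 + 17×1.008 = 144.233 → 144.23 g/mol.

144.23 g/mol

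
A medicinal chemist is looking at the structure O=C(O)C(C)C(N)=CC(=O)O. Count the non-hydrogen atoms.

11

Every atom symbol written in the SMILES (organic subset) is one heavy atom; implicit H are not written.
Heavy atoms by element → C:6, N:1, O:4.
Total: 11.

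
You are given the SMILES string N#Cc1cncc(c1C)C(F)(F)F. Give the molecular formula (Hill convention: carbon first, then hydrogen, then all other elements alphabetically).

C8H5F3N2

Walk through each heavy atom and fill implicit hydrogens from standard valence (C 4, N 3, O 2, S 2, halogen 1); for lowercase aromatic atoms, an aromatic c carries 1 H when it has two neighbours and 0 H with three, and aromatic n carries 0 H:
  atom 1: N, bond orders sum to 3 (valence 3) → 0 H
  atom 2: C, bond orders sum to 4 (valence 4) → 0 H
  atom 3: aromatic c, 3 neighbours → 0 H
  atom 4: aromatic c, 2 neighbours → 1 H
  atom 5: aromatic n, 2 neighbours → 0 H
  atom 6: aromatic c, 2 neighbours → 1 H
  atom 7: aromatic c, 3 neighbours → 0 H
  atom 8: aromatic c, 3 neighbours → 0 H
  atom 9: C, bond orders sum to 1 (valence 4) → 3 H
  atom 10: C, bond orders sum to 4 (valence 4) → 0 H
  atom 11: F (halogen, monovalent) → 0 H
  atom 12: F (halogen, monovalent) → 0 H
  atom 13: F (halogen, monovalent) → 0 H
Totals → C:8, H:5, F:3, N:2.
In Hill order: C8H5F3N2.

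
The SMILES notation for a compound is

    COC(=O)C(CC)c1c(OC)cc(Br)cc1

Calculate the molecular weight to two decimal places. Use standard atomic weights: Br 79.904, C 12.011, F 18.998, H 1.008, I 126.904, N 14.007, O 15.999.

First, the molecular formula is C12H15BrO3 (counting implicit H from valence).
  Br: 1 × 79.904 = 79.904
  C: 12 × 12.011 = 144.132
  H: 15 × 1.008 = 15.120
  O: 3 × 15.999 = 47.997
Sum: 1×79.904 + 12×12.011 + 15×1.008 + 3×15.999 = 287.153 → 287.15 g/mol.

287.15 g/mol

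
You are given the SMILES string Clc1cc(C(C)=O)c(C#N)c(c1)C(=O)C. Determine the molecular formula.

Walk through each heavy atom and fill implicit hydrogens from standard valence (C 4, N 3, O 2, S 2, halogen 1); for lowercase aromatic atoms, an aromatic c carries 1 H when it has two neighbours and 0 H with three, and aromatic n carries 0 H:
  atom 1: Cl (halogen, monovalent) → 0 H
  atom 2: aromatic c, 3 neighbours → 0 H
  atom 3: aromatic c, 2 neighbours → 1 H
  atom 4: aromatic c, 3 neighbours → 0 H
  atom 5: C, bond orders sum to 4 (valence 4) → 0 H
  atom 6: C, bond orders sum to 1 (valence 4) → 3 H
  atom 7: O, bond orders sum to 2 (valence 2) → 0 H
  atom 8: aromatic c, 3 neighbours → 0 H
  atom 9: C, bond orders sum to 4 (valence 4) → 0 H
  atom 10: N, bond orders sum to 3 (valence 3) → 0 H
  atom 11: aromatic c, 3 neighbours → 0 H
  atom 12: aromatic c, 2 neighbours → 1 H
  atom 13: C, bond orders sum to 4 (valence 4) → 0 H
  atom 14: O, bond orders sum to 2 (valence 2) → 0 H
  atom 15: C, bond orders sum to 1 (valence 4) → 3 H
Totals → C:11, H:8, Cl:1, N:1, O:2.
In Hill order: C11H8ClNO2.

C11H8ClNO2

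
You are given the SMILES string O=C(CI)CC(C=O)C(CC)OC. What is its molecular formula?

C9H15IO3

Walk through each heavy atom and fill implicit hydrogens from standard valence (C 4, N 3, O 2, S 2, halogen 1):
  atom 1: O, bond orders sum to 2 (valence 2) → 0 H
  atom 2: C, bond orders sum to 4 (valence 4) → 0 H
  atom 3: C, bond orders sum to 2 (valence 4) → 2 H
  atom 4: I (halogen, monovalent) → 0 H
  atom 5: C, bond orders sum to 2 (valence 4) → 2 H
  atom 6: C, bond orders sum to 3 (valence 4) → 1 H
  atom 7: C, bond orders sum to 3 (valence 4) → 1 H
  atom 8: O, bond orders sum to 2 (valence 2) → 0 H
  atom 9: C, bond orders sum to 3 (valence 4) → 1 H
  atom 10: C, bond orders sum to 2 (valence 4) → 2 H
  atom 11: C, bond orders sum to 1 (valence 4) → 3 H
  atom 12: O, bond orders sum to 2 (valence 2) → 0 H
  atom 13: C, bond orders sum to 1 (valence 4) → 3 H
Totals → C:9, H:15, I:1, O:3.
In Hill order: C9H15IO3.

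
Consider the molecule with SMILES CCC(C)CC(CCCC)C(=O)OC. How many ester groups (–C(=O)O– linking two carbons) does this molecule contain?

1

The ester motif appears at heavy-atom position 11 in the SMILES.
Ester count: 1.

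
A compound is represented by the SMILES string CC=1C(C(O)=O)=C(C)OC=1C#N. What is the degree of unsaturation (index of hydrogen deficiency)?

Degree of unsaturation = (number of rings) + (number of π bonds).
Ring closures in the SMILES: 1.
π bonds: 3 double bonds (each 1 DoU), 1 triple bond (each 2 DoU) → 5 DoU from unsaturation.
Total DoU = 1 + 5 = 6.

6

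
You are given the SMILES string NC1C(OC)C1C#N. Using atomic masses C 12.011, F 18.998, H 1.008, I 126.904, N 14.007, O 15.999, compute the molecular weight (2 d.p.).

First, the molecular formula is C5H8N2O (counting implicit H from valence).
  C: 5 × 12.011 = 60.055
  H: 8 × 1.008 = 8.064
  N: 2 × 14.007 = 28.014
  O: 1 × 15.999 = 15.999
Sum: 5×12.011 + 8×1.008 + 2×14.007 + 1×15.999 = 112.132 → 112.13 g/mol.

112.13 g/mol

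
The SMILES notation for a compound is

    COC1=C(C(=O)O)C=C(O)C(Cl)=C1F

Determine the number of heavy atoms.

14

Every atom symbol written in the SMILES (organic subset) is one heavy atom; implicit H are not written.
Heavy atoms by element → C:8, Cl:1, F:1, O:4.
Total: 14.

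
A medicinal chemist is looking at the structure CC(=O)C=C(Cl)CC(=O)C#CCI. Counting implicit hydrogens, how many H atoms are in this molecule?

8

Walk through each heavy atom and fill implicit hydrogens from standard valence (C 4, N 3, O 2, S 2, halogen 1):
  atom 1: C, bond orders sum to 1 (valence 4) → 3 H
  atom 2: C, bond orders sum to 4 (valence 4) → 0 H
  atom 3: O, bond orders sum to 2 (valence 2) → 0 H
  atom 4: C, bond orders sum to 3 (valence 4) → 1 H
  atom 5: C, bond orders sum to 4 (valence 4) → 0 H
  atom 6: Cl (halogen, monovalent) → 0 H
  atom 7: C, bond orders sum to 2 (valence 4) → 2 H
  atom 8: C, bond orders sum to 4 (valence 4) → 0 H
  atom 9: O, bond orders sum to 2 (valence 2) → 0 H
  atom 10: C, bond orders sum to 4 (valence 4) → 0 H
  atom 11: C, bond orders sum to 4 (valence 4) → 0 H
  atom 12: C, bond orders sum to 2 (valence 4) → 2 H
  atom 13: I (halogen, monovalent) → 0 H
Total hydrogens: 8.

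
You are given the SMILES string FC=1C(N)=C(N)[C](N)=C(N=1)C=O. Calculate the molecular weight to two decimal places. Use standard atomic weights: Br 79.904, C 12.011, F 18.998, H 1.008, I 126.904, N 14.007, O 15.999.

First, the molecular formula is C6H7FN4O (counting implicit H from valence).
  C: 6 × 12.011 = 72.066
  F: 1 × 18.998 = 18.998
  H: 7 × 1.008 = 7.056
  N: 4 × 14.007 = 56.028
  O: 1 × 15.999 = 15.999
Sum: 6×12.011 + 1×18.998 + 7×1.008 + 4×14.007 + 1×15.999 = 170.147 → 170.15 g/mol.

170.15 g/mol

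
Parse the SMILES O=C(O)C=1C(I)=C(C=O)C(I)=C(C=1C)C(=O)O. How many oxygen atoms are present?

Scan the SMILES for O atoms (remember two-letter symbols like Cl and Br are single atoms).
Oxygen count: 5.

5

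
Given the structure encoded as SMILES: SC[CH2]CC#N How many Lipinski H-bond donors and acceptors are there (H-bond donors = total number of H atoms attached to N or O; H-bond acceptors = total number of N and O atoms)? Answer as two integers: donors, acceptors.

0, 1

Donors: find every N or O and count the H atoms it carries.
  atom 6 (N): bond orders sum to 3 → 0 H
Lipinski HBD = 0.
Acceptors: N atoms = 1, O atoms = 0 → HBA = 1.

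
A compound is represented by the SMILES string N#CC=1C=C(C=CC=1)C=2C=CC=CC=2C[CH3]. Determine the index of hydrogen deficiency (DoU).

Degree of unsaturation = (number of rings) + (number of π bonds).
Ring closures in the SMILES: 2.
π bonds: 6 double bonds (each 1 DoU), 1 triple bond (each 2 DoU) → 8 DoU from unsaturation.
Total DoU = 2 + 8 = 10.

10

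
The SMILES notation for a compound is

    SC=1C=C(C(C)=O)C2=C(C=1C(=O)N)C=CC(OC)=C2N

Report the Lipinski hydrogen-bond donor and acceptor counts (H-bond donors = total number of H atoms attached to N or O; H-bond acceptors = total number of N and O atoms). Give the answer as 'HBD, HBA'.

4, 5

Donors: find every N or O and count the H atoms it carries.
  atom 7 (O): bond orders sum to 2 → 0 H
  atom 12 (O): bond orders sum to 2 → 0 H
  atom 13 (N): bond orders sum to 1 → 2 H
  atom 17 (O): bond orders sum to 2 → 0 H
  atom 20 (N): bond orders sum to 1 → 2 H
Lipinski HBD = 4.
Acceptors: N atoms = 2, O atoms = 3 → HBA = 5.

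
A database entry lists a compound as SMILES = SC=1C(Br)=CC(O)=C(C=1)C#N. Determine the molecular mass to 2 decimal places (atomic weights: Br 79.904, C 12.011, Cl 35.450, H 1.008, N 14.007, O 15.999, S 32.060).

230.08 g/mol

First, the molecular formula is C7H4BrNOS (counting implicit H from valence).
  Br: 1 × 79.904 = 79.904
  C: 7 × 12.011 = 84.077
  H: 4 × 1.008 = 4.032
  N: 1 × 14.007 = 14.007
  O: 1 × 15.999 = 15.999
  S: 1 × 32.060 = 32.060
Sum: 1×79.904 + 7×12.011 + 4×1.008 + 1×14.007 + 1×15.999 + 1×32.060 = 230.079 → 230.08 g/mol.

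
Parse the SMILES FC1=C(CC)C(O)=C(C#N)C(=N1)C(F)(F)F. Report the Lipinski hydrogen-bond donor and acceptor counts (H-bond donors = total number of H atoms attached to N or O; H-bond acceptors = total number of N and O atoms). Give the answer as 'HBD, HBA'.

1, 3

Donors: find every N or O and count the H atoms it carries.
  atom 7 (O): bond orders sum to 1 → 1 H
  atom 10 (N): bond orders sum to 3 → 0 H
  atom 12 (N): bond orders sum to 3 → 0 H
Lipinski HBD = 1.
Acceptors: N atoms = 2, O atoms = 1 → HBA = 3.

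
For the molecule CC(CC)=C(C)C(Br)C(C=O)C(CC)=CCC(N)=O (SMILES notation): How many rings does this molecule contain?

In SMILES, each pair of matching ring-closure digits denotes one ring-closing bond; the number of such bonds equals the number of independent rings.
Ring-closure bonds here: 0.

0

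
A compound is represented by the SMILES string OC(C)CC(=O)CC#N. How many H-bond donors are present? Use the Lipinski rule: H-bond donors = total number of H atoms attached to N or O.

Donors: find every N or O and count the H atoms it carries.
  atom 1 (O): bond orders sum to 1 → 1 H
  atom 6 (O): bond orders sum to 2 → 0 H
  atom 9 (N): bond orders sum to 3 → 0 H
Lipinski HBD = 1.

1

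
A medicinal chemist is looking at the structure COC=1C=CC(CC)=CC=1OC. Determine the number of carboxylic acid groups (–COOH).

Scan the SMILES for the carboxylic acid motif — none present.
Groups that are present: 2 ether.

0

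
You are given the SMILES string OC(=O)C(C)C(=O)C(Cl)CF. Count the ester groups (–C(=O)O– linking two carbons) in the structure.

0

Scan the SMILES for the ester motif — none present.
Groups that are present: 1 carboxylic acid, 1 ketone.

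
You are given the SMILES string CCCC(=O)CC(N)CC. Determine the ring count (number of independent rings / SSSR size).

In SMILES, each pair of matching ring-closure digits denotes one ring-closing bond; the number of such bonds equals the number of independent rings.
Ring-closure bonds here: 0.

0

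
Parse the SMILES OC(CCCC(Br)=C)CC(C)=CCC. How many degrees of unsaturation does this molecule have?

2

Molecular formula: C12H21BrO.
DoU = (2C + 2 + N − H − X) / 2, where X is the halogen count and O/S are ignored.
    = (2·12 + 2 + 0 − 21 − 1) / 2 = 4 / 2 = 2.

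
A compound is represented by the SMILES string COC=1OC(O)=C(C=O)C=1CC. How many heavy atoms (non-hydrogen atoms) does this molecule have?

12

Every atom symbol written in the SMILES (organic subset) is one heavy atom; implicit H are not written.
Heavy atoms by element → C:8, O:4.
Total: 12.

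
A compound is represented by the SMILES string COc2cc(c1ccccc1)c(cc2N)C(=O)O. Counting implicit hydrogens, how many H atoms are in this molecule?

Walk through each heavy atom and fill implicit hydrogens from standard valence (C 4, N 3, O 2, S 2, halogen 1); for lowercase aromatic atoms, an aromatic c carries 1 H when it has two neighbours and 0 H with three, and aromatic n carries 0 H:
  atom 1: C, bond orders sum to 1 (valence 4) → 3 H
  atom 2: O, bond orders sum to 2 (valence 2) → 0 H
  atom 3: aromatic c, 3 neighbours → 0 H
  atom 4: aromatic c, 2 neighbours → 1 H
  atom 5: aromatic c, 3 neighbours → 0 H
  atom 6: aromatic c, 3 neighbours → 0 H
  atom 7: aromatic c, 2 neighbours → 1 H
  atom 8: aromatic c, 2 neighbours → 1 H
  atom 9: aromatic c, 2 neighbours → 1 H
  atom 10: aromatic c, 2 neighbours → 1 H
  atom 11: aromatic c, 2 neighbours → 1 H
  atom 12: aromatic c, 3 neighbours → 0 H
  atom 13: aromatic c, 2 neighbours → 1 H
  atom 14: aromatic c, 3 neighbours → 0 H
  atom 15: N, bond orders sum to 1 (valence 3) → 2 H
  atom 16: C, bond orders sum to 4 (valence 4) → 0 H
  atom 17: O, bond orders sum to 2 (valence 2) → 0 H
  atom 18: O, bond orders sum to 1 (valence 2) → 1 H
Total hydrogens: 13.

13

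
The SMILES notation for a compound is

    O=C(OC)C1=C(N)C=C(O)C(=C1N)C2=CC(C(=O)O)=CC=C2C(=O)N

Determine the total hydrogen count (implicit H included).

Walk through each heavy atom and fill implicit hydrogens from standard valence (C 4, N 3, O 2, S 2, halogen 1):
  atom 1: O, bond orders sum to 2 (valence 2) → 0 H
  atom 2: C, bond orders sum to 4 (valence 4) → 0 H
  atom 3: O, bond orders sum to 2 (valence 2) → 0 H
  atom 4: C, bond orders sum to 1 (valence 4) → 3 H
  atom 5: C, bond orders sum to 4 (valence 4) → 0 H
  atom 6: C, bond orders sum to 4 (valence 4) → 0 H
  atom 7: N, bond orders sum to 1 (valence 3) → 2 H
  atom 8: C, bond orders sum to 3 (valence 4) → 1 H
  atom 9: C, bond orders sum to 4 (valence 4) → 0 H
  atom 10: O, bond orders sum to 1 (valence 2) → 1 H
  atom 11: C, bond orders sum to 4 (valence 4) → 0 H
  atom 12: C, bond orders sum to 4 (valence 4) → 0 H
  atom 13: N, bond orders sum to 1 (valence 3) → 2 H
  atom 14: C, bond orders sum to 4 (valence 4) → 0 H
  atom 15: C, bond orders sum to 3 (valence 4) → 1 H
  atom 16: C, bond orders sum to 4 (valence 4) → 0 H
  atom 17: C, bond orders sum to 4 (valence 4) → 0 H
  atom 18: O, bond orders sum to 2 (valence 2) → 0 H
  atom 19: O, bond orders sum to 1 (valence 2) → 1 H
  atom 20: C, bond orders sum to 3 (valence 4) → 1 H
  atom 21: C, bond orders sum to 3 (valence 4) → 1 H
  atom 22: C, bond orders sum to 4 (valence 4) → 0 H
  atom 23: C, bond orders sum to 4 (valence 4) → 0 H
  atom 24: O, bond orders sum to 2 (valence 2) → 0 H
  atom 25: N, bond orders sum to 1 (valence 3) → 2 H
Total hydrogens: 15.

15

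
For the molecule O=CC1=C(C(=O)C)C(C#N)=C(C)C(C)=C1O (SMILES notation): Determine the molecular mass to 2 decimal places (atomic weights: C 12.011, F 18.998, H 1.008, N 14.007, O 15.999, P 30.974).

First, the molecular formula is C12H11NO3 (counting implicit H from valence).
  C: 12 × 12.011 = 144.132
  H: 11 × 1.008 = 11.088
  N: 1 × 14.007 = 14.007
  O: 3 × 15.999 = 47.997
Sum: 12×12.011 + 11×1.008 + 1×14.007 + 3×15.999 = 217.224 → 217.22 g/mol.

217.22 g/mol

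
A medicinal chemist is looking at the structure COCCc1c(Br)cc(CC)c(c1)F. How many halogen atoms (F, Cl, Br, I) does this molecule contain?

2

Halogen atoms appear at heavy-atom positions 7, 14 (1×Br, 1×F).
Other groups present: 1 ether.
Halogen count: 2.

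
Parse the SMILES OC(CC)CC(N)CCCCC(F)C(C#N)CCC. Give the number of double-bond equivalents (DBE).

2

Molecular formula: C15H29FN2O.
DoU = (2C + 2 + N − H − X) / 2, where X is the halogen count and O/S are ignored.
    = (2·15 + 2 + 2 − 29 − 1) / 2 = 4 / 2 = 2.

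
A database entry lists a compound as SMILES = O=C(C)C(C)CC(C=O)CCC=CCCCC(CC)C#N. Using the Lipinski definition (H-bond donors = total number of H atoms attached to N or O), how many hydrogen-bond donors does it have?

0

Donors: find every N or O and count the H atoms it carries.
  atom 1 (O): bond orders sum to 2 → 0 H
  atom 9 (O): bond orders sum to 2 → 0 H
  atom 21 (N): bond orders sum to 3 → 0 H
Lipinski HBD = 0.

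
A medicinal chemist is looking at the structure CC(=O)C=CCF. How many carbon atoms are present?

5

Count every carbon token in the SMILES (each C, including those in ring-closure positions and inside branches).
Carbon count: 5.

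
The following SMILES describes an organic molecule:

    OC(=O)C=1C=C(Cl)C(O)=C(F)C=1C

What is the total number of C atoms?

Count every carbon token in the SMILES (each C, including those in ring-closure positions and inside branches).
Carbon count: 8.

8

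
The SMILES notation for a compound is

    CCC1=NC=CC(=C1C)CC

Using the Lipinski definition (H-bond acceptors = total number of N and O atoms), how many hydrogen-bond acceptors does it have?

1

N atoms: 1; O atoms: 0.
Lipinski HBA = 1 + 0 = 1.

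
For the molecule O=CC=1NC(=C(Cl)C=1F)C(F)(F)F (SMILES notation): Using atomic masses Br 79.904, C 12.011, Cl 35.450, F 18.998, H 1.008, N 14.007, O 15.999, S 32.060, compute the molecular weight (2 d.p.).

215.53 g/mol

First, the molecular formula is C6H2ClF4NO (counting implicit H from valence).
  C: 6 × 12.011 = 72.066
  Cl: 1 × 35.450 = 35.450
  F: 4 × 18.998 = 75.992
  H: 2 × 1.008 = 2.016
  N: 1 × 14.007 = 14.007
  O: 1 × 15.999 = 15.999
Sum: 6×12.011 + 1×35.450 + 4×18.998 + 2×1.008 + 1×14.007 + 1×15.999 = 215.530 → 215.53 g/mol.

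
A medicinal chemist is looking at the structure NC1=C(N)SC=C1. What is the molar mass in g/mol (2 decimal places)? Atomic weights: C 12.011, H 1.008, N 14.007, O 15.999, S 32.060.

114.17 g/mol

First, the molecular formula is C4H6N2S (counting implicit H from valence).
  C: 4 × 12.011 = 48.044
  H: 6 × 1.008 = 6.048
  N: 2 × 14.007 = 28.014
  S: 1 × 32.060 = 32.060
Sum: 4×12.011 + 6×1.008 + 2×14.007 + 1×32.060 = 114.166 → 114.17 g/mol.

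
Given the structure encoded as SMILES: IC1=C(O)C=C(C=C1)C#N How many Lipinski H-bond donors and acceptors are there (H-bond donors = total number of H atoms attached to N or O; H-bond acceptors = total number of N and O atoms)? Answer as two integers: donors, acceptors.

1, 2

Donors: find every N or O and count the H atoms it carries.
  atom 4 (O): bond orders sum to 1 → 1 H
  atom 10 (N): bond orders sum to 3 → 0 H
Lipinski HBD = 1.
Acceptors: N atoms = 1, O atoms = 1 → HBA = 2.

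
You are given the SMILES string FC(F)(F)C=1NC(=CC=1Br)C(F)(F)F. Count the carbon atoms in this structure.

6

Count every carbon token in the SMILES (each C, including those in ring-closure positions and inside branches).
Carbon count: 6.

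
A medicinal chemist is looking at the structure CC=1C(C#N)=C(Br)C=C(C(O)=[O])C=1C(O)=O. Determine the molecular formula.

C10H6BrNO4

Walk through each heavy atom and fill implicit hydrogens from standard valence (C 4, N 3, O 2, S 2, halogen 1):
  atom 1: C, bond orders sum to 1 (valence 4) → 3 H
  atom 2: C, bond orders sum to 4 (valence 4) → 0 H
  atom 3: C, bond orders sum to 4 (valence 4) → 0 H
  atom 4: C, bond orders sum to 4 (valence 4) → 0 H
  atom 5: N, bond orders sum to 3 (valence 3) → 0 H
  atom 6: C, bond orders sum to 4 (valence 4) → 0 H
  atom 7: Br (halogen, monovalent) → 0 H
  atom 8: C, bond orders sum to 3 (valence 4) → 1 H
  atom 9: C, bond orders sum to 4 (valence 4) → 0 H
  atom 10: C, bond orders sum to 4 (valence 4) → 0 H
  atom 11: O, bond orders sum to 1 (valence 2) → 1 H
  atom 12: O with explicit H count 0
  atom 13: C, bond orders sum to 4 (valence 4) → 0 H
  atom 14: C, bond orders sum to 4 (valence 4) → 0 H
  atom 15: O, bond orders sum to 1 (valence 2) → 1 H
  atom 16: O, bond orders sum to 2 (valence 2) → 0 H
Totals → C:10, H:6, Br:1, N:1, O:4.
In Hill order: C10H6BrNO4.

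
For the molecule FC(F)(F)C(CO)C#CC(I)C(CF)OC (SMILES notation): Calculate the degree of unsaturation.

Molecular formula: C9H11F4IO2.
DoU = (2C + 2 + N − H − X) / 2, where X is the halogen count and O/S are ignored.
    = (2·9 + 2 + 0 − 11 − 5) / 2 = 4 / 2 = 2.

2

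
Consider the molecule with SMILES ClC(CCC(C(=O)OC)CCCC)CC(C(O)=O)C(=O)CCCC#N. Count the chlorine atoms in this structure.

Scan the SMILES for Cl atoms (remember two-letter symbols like Cl and Br are single atoms).
Chlorine count: 1.

1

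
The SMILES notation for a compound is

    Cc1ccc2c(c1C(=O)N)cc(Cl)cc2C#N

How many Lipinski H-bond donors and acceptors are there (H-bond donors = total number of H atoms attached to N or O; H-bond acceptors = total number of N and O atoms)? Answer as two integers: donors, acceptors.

2, 3

Donors: find every N or O and count the H atoms it carries.
  atom 9 (O): bond orders sum to 2 → 0 H
  atom 10 (N): bond orders sum to 1 → 2 H
  atom 17 (N): bond orders sum to 3 → 0 H
Lipinski HBD = 2.
Acceptors: N atoms = 2, O atoms = 1 → HBA = 3.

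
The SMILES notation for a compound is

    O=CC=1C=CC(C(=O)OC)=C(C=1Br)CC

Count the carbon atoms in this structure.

11

Count every carbon token in the SMILES (each C, including those in ring-closure positions and inside branches).
Carbon count: 11.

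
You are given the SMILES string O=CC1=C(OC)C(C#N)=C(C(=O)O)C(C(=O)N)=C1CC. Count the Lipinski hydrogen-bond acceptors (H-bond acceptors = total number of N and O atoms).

7

N atoms: 2; O atoms: 5.
Lipinski HBA = 2 + 5 = 7.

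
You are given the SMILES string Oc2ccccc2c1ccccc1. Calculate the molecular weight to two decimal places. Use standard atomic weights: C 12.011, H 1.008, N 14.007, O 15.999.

170.21 g/mol

First, the molecular formula is C12H10O (counting implicit H from valence).
  C: 12 × 12.011 = 144.132
  H: 10 × 1.008 = 10.080
  O: 1 × 15.999 = 15.999
Sum: 12×12.011 + 10×1.008 + 1×15.999 = 170.211 → 170.21 g/mol.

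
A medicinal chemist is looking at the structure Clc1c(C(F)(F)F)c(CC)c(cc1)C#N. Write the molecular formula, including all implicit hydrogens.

Walk through each heavy atom and fill implicit hydrogens from standard valence (C 4, N 3, O 2, S 2, halogen 1); for lowercase aromatic atoms, an aromatic c carries 1 H when it has two neighbours and 0 H with three, and aromatic n carries 0 H:
  atom 1: Cl (halogen, monovalent) → 0 H
  atom 2: aromatic c, 3 neighbours → 0 H
  atom 3: aromatic c, 3 neighbours → 0 H
  atom 4: C, bond orders sum to 4 (valence 4) → 0 H
  atom 5: F (halogen, monovalent) → 0 H
  atom 6: F (halogen, monovalent) → 0 H
  atom 7: F (halogen, monovalent) → 0 H
  atom 8: aromatic c, 3 neighbours → 0 H
  atom 9: C, bond orders sum to 2 (valence 4) → 2 H
  atom 10: C, bond orders sum to 1 (valence 4) → 3 H
  atom 11: aromatic c, 3 neighbours → 0 H
  atom 12: aromatic c, 2 neighbours → 1 H
  atom 13: aromatic c, 2 neighbours → 1 H
  atom 14: C, bond orders sum to 4 (valence 4) → 0 H
  atom 15: N, bond orders sum to 3 (valence 3) → 0 H
Totals → C:10, H:7, Cl:1, F:3, N:1.
In Hill order: C10H7ClF3N.

C10H7ClF3N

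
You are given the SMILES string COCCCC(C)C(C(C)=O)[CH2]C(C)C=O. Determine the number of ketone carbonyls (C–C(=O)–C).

The ketone motif appears at heavy-atom position 9 in the SMILES.
Other groups present: 1 aldehyde, 1 ether.
Ketone count: 1.

1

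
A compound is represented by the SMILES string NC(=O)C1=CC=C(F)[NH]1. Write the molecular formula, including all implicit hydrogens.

C5H5FN2O

Walk through each heavy atom and fill implicit hydrogens from standard valence (C 4, N 3, O 2, S 2, halogen 1):
  atom 1: N, bond orders sum to 1 (valence 3) → 2 H
  atom 2: C, bond orders sum to 4 (valence 4) → 0 H
  atom 3: O, bond orders sum to 2 (valence 2) → 0 H
  atom 4: C, bond orders sum to 4 (valence 4) → 0 H
  atom 5: C, bond orders sum to 3 (valence 4) → 1 H
  atom 6: C, bond orders sum to 3 (valence 4) → 1 H
  atom 7: C, bond orders sum to 4 (valence 4) → 0 H
  atom 8: F (halogen, monovalent) → 0 H
  atom 9: N with explicit H count 1
Totals → C:5, H:5, F:1, N:2, O:1.
In Hill order: C5H5FN2O.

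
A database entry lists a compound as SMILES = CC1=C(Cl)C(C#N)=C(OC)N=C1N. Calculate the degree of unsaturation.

Degree of unsaturation = (number of rings) + (number of π bonds).
Ring closures in the SMILES: 1.
π bonds: 3 double bonds (each 1 DoU), 1 triple bond (each 2 DoU) → 5 DoU from unsaturation.
Total DoU = 1 + 5 = 6.

6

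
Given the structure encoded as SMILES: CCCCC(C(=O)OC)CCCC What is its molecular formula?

Walk through each heavy atom and fill implicit hydrogens from standard valence (C 4, N 3, O 2, S 2, halogen 1):
  atom 1: C, bond orders sum to 1 (valence 4) → 3 H
  atom 2: C, bond orders sum to 2 (valence 4) → 2 H
  atom 3: C, bond orders sum to 2 (valence 4) → 2 H
  atom 4: C, bond orders sum to 2 (valence 4) → 2 H
  atom 5: C, bond orders sum to 3 (valence 4) → 1 H
  atom 6: C, bond orders sum to 4 (valence 4) → 0 H
  atom 7: O, bond orders sum to 2 (valence 2) → 0 H
  atom 8: O, bond orders sum to 2 (valence 2) → 0 H
  atom 9: C, bond orders sum to 1 (valence 4) → 3 H
  atom 10: C, bond orders sum to 2 (valence 4) → 2 H
  atom 11: C, bond orders sum to 2 (valence 4) → 2 H
  atom 12: C, bond orders sum to 2 (valence 4) → 2 H
  atom 13: C, bond orders sum to 1 (valence 4) → 3 H
Totals → C:11, H:22, O:2.
In Hill order: C11H22O2.

C11H22O2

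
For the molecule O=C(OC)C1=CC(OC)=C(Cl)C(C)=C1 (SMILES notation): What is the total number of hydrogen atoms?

11

Walk through each heavy atom and fill implicit hydrogens from standard valence (C 4, N 3, O 2, S 2, halogen 1):
  atom 1: O, bond orders sum to 2 (valence 2) → 0 H
  atom 2: C, bond orders sum to 4 (valence 4) → 0 H
  atom 3: O, bond orders sum to 2 (valence 2) → 0 H
  atom 4: C, bond orders sum to 1 (valence 4) → 3 H
  atom 5: C, bond orders sum to 4 (valence 4) → 0 H
  atom 6: C, bond orders sum to 3 (valence 4) → 1 H
  atom 7: C, bond orders sum to 4 (valence 4) → 0 H
  atom 8: O, bond orders sum to 2 (valence 2) → 0 H
  atom 9: C, bond orders sum to 1 (valence 4) → 3 H
  atom 10: C, bond orders sum to 4 (valence 4) → 0 H
  atom 11: Cl (halogen, monovalent) → 0 H
  atom 12: C, bond orders sum to 4 (valence 4) → 0 H
  atom 13: C, bond orders sum to 1 (valence 4) → 3 H
  atom 14: C, bond orders sum to 3 (valence 4) → 1 H
Total hydrogens: 11.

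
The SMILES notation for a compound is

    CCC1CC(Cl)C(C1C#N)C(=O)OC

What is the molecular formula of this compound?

Walk through each heavy atom and fill implicit hydrogens from standard valence (C 4, N 3, O 2, S 2, halogen 1):
  atom 1: C, bond orders sum to 1 (valence 4) → 3 H
  atom 2: C, bond orders sum to 2 (valence 4) → 2 H
  atom 3: C, bond orders sum to 3 (valence 4) → 1 H
  atom 4: C, bond orders sum to 2 (valence 4) → 2 H
  atom 5: C, bond orders sum to 3 (valence 4) → 1 H
  atom 6: Cl (halogen, monovalent) → 0 H
  atom 7: C, bond orders sum to 3 (valence 4) → 1 H
  atom 8: C, bond orders sum to 3 (valence 4) → 1 H
  atom 9: C, bond orders sum to 4 (valence 4) → 0 H
  atom 10: N, bond orders sum to 3 (valence 3) → 0 H
  atom 11: C, bond orders sum to 4 (valence 4) → 0 H
  atom 12: O, bond orders sum to 2 (valence 2) → 0 H
  atom 13: O, bond orders sum to 2 (valence 2) → 0 H
  atom 14: C, bond orders sum to 1 (valence 4) → 3 H
Totals → C:10, H:14, Cl:1, N:1, O:2.

C10H14ClNO2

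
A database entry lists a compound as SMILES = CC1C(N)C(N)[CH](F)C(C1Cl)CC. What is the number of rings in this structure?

In SMILES, each pair of matching ring-closure digits denotes one ring-closing bond; the number of such bonds equals the number of independent rings.
Ring-closure bonds here: 1.

1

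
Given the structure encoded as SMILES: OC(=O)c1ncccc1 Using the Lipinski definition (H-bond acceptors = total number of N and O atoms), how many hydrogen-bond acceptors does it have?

3

N atoms: 1; O atoms: 2.
Lipinski HBA = 1 + 2 = 3.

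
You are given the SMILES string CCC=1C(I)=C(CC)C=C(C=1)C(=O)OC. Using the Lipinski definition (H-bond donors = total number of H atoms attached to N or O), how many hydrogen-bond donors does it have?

0

Donors: find every N or O and count the H atoms it carries.
  atom 13 (O): bond orders sum to 2 → 0 H
  atom 14 (O): bond orders sum to 2 → 0 H
Lipinski HBD = 0.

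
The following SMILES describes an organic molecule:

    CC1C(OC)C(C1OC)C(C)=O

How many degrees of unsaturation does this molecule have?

Degree of unsaturation = (number of rings) + (number of π bonds).
Ring closures in the SMILES: 1.
π bonds: 1 double bond (each 1 DoU) → 1 DoU from unsaturation.
Total DoU = 1 + 1 = 2.

2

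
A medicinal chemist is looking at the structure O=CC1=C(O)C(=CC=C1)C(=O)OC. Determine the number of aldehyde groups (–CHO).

The aldehyde motif appears at heavy-atom position 2 in the SMILES.
Other groups present: 1 ester, 1 hydroxyl.
Aldehyde count: 1.

1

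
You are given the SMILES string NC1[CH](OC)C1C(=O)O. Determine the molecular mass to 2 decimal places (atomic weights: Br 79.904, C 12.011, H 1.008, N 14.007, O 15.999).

First, the molecular formula is C5H9NO3 (counting implicit H from valence).
  C: 5 × 12.011 = 60.055
  H: 9 × 1.008 = 9.072
  N: 1 × 14.007 = 14.007
  O: 3 × 15.999 = 47.997
Sum: 5×12.011 + 9×1.008 + 1×14.007 + 3×15.999 = 131.131 → 131.13 g/mol.

131.13 g/mol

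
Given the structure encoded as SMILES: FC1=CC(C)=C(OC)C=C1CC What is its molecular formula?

C10H13FO

Walk through each heavy atom and fill implicit hydrogens from standard valence (C 4, N 3, O 2, S 2, halogen 1):
  atom 1: F (halogen, monovalent) → 0 H
  atom 2: C, bond orders sum to 4 (valence 4) → 0 H
  atom 3: C, bond orders sum to 3 (valence 4) → 1 H
  atom 4: C, bond orders sum to 4 (valence 4) → 0 H
  atom 5: C, bond orders sum to 1 (valence 4) → 3 H
  atom 6: C, bond orders sum to 4 (valence 4) → 0 H
  atom 7: O, bond orders sum to 2 (valence 2) → 0 H
  atom 8: C, bond orders sum to 1 (valence 4) → 3 H
  atom 9: C, bond orders sum to 3 (valence 4) → 1 H
  atom 10: C, bond orders sum to 4 (valence 4) → 0 H
  atom 11: C, bond orders sum to 2 (valence 4) → 2 H
  atom 12: C, bond orders sum to 1 (valence 4) → 3 H
Totals → C:10, H:13, F:1, O:1.
In Hill order: C10H13FO.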